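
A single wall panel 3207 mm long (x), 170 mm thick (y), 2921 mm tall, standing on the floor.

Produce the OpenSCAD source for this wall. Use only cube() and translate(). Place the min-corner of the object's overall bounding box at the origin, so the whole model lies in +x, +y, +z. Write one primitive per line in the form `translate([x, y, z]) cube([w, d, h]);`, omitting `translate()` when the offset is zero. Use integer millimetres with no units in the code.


cube([3207, 170, 2921]);


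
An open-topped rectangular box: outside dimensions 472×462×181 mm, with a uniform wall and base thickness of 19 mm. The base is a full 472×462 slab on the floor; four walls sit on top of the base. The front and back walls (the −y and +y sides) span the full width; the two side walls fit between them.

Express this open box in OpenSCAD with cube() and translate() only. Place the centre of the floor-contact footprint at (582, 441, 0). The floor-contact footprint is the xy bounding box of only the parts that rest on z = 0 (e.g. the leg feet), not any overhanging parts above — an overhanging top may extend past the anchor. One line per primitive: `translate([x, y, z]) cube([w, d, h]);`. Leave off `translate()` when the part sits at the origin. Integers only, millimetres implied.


translate([346, 210, 0]) cube([472, 462, 19]);
translate([346, 210, 19]) cube([472, 19, 162]);
translate([346, 653, 19]) cube([472, 19, 162]);
translate([346, 229, 19]) cube([19, 424, 162]);
translate([799, 229, 19]) cube([19, 424, 162]);


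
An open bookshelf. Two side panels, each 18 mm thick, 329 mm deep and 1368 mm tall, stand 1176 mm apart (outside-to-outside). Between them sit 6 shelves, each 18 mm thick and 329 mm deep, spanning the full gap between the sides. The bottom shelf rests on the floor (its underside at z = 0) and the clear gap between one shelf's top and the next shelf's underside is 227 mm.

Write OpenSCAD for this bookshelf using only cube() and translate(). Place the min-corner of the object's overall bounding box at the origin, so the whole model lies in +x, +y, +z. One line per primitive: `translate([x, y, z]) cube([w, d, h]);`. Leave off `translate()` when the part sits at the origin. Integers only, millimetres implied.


cube([18, 329, 1368]);
translate([1158, 0, 0]) cube([18, 329, 1368]);
translate([18, 0, 0]) cube([1140, 329, 18]);
translate([18, 0, 245]) cube([1140, 329, 18]);
translate([18, 0, 490]) cube([1140, 329, 18]);
translate([18, 0, 735]) cube([1140, 329, 18]);
translate([18, 0, 980]) cube([1140, 329, 18]);
translate([18, 0, 1225]) cube([1140, 329, 18]);


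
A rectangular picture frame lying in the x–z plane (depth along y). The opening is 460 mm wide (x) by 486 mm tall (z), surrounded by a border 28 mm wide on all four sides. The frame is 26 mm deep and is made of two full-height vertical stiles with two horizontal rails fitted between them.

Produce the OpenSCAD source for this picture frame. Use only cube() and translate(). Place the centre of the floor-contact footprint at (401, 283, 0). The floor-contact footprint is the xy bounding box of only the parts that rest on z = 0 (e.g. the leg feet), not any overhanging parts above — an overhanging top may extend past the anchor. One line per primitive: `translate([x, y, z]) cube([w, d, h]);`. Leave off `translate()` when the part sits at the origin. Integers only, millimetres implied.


translate([143, 270, 0]) cube([28, 26, 542]);
translate([631, 270, 0]) cube([28, 26, 542]);
translate([171, 270, 0]) cube([460, 26, 28]);
translate([171, 270, 514]) cube([460, 26, 28]);


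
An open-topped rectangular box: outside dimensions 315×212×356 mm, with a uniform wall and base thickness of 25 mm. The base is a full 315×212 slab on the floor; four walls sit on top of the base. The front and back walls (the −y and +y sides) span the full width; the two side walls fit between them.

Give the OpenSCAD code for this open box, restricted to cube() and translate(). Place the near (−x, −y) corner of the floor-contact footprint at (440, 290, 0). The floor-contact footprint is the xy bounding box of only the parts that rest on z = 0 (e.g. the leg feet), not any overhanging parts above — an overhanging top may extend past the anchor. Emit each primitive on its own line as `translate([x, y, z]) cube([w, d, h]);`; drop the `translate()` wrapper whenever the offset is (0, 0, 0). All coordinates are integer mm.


translate([440, 290, 0]) cube([315, 212, 25]);
translate([440, 290, 25]) cube([315, 25, 331]);
translate([440, 477, 25]) cube([315, 25, 331]);
translate([440, 315, 25]) cube([25, 162, 331]);
translate([730, 315, 25]) cube([25, 162, 331]);


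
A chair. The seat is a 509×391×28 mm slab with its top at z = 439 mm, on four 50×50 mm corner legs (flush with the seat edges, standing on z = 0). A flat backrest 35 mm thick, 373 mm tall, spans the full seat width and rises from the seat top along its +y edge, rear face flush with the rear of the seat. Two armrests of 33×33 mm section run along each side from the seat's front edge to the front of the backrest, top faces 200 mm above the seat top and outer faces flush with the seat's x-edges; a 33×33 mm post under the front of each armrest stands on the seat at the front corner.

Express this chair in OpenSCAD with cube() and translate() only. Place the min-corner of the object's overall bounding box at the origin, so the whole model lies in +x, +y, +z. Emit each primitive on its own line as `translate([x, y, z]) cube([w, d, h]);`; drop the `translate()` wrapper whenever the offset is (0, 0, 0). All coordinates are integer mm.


translate([0, 0, 411]) cube([509, 391, 28]);
cube([50, 50, 411]);
translate([459, 0, 0]) cube([50, 50, 411]);
translate([0, 341, 0]) cube([50, 50, 411]);
translate([459, 341, 0]) cube([50, 50, 411]);
translate([0, 356, 439]) cube([509, 35, 373]);
translate([0, 0, 606]) cube([33, 356, 33]);
translate([476, 0, 606]) cube([33, 356, 33]);
translate([0, 0, 439]) cube([33, 33, 167]);
translate([476, 0, 439]) cube([33, 33, 167]);


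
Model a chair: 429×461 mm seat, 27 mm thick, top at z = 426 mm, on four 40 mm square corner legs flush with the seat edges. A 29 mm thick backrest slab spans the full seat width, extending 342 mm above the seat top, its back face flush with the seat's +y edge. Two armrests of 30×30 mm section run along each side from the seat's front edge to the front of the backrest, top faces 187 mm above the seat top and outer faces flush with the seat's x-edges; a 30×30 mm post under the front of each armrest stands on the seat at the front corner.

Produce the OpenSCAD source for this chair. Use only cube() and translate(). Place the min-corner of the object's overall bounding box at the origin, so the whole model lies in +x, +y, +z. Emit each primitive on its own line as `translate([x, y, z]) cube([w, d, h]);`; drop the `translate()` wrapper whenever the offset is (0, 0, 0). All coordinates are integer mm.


translate([0, 0, 399]) cube([429, 461, 27]);
cube([40, 40, 399]);
translate([389, 0, 0]) cube([40, 40, 399]);
translate([0, 421, 0]) cube([40, 40, 399]);
translate([389, 421, 0]) cube([40, 40, 399]);
translate([0, 432, 426]) cube([429, 29, 342]);
translate([0, 0, 583]) cube([30, 432, 30]);
translate([399, 0, 583]) cube([30, 432, 30]);
translate([0, 0, 426]) cube([30, 30, 157]);
translate([399, 0, 426]) cube([30, 30, 157]);


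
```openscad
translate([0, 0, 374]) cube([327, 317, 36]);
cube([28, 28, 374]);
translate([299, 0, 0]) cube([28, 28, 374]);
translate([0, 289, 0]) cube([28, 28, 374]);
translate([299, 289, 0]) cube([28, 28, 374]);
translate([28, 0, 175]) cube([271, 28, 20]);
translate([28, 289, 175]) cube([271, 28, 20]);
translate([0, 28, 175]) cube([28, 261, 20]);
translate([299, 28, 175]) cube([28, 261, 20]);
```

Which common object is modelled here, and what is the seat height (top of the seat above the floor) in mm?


A stool. The seat height is 410 mm.

A 327×317×36 slab at z = 374 on four corner posts — a stool. The seat top is 374 + 36 = 410 mm.


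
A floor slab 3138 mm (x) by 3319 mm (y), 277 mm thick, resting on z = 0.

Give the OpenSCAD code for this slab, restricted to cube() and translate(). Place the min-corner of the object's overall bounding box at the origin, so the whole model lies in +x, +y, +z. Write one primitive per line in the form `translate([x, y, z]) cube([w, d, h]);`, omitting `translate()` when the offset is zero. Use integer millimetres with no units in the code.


cube([3138, 3319, 277]);


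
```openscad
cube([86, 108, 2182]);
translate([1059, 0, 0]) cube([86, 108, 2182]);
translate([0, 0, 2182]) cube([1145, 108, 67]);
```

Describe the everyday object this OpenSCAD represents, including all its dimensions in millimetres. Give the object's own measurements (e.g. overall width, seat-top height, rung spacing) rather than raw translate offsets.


A door frame. The clear opening is 973 mm wide and 2182 mm high. Two 86 mm wide jambs, 108 mm deep, stand either side of the opening from the floor to the top of the opening. A 67 mm thick head sits across the top of both jambs, spanning the full outside width of the frame.


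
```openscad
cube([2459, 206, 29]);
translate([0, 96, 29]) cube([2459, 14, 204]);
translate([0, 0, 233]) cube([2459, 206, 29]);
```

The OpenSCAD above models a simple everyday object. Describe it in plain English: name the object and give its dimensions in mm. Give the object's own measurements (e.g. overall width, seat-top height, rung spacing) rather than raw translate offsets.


An I-beam lying along x, 2459 mm long. Overall section height 262 mm. Two flanges 206 mm wide (y) and 29 mm thick, one on the floor and one at the top; a web 14 mm thick runs between them, centred on the flange width.


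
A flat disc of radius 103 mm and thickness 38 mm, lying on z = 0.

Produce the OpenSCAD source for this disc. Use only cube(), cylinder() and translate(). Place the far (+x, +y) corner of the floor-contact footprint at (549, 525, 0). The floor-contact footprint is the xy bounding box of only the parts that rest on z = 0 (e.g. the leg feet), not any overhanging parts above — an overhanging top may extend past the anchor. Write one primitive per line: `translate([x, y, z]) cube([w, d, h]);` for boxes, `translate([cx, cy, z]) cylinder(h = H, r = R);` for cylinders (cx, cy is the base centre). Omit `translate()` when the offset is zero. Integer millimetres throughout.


translate([446, 422, 0]) cylinder(h = 38, r = 103);


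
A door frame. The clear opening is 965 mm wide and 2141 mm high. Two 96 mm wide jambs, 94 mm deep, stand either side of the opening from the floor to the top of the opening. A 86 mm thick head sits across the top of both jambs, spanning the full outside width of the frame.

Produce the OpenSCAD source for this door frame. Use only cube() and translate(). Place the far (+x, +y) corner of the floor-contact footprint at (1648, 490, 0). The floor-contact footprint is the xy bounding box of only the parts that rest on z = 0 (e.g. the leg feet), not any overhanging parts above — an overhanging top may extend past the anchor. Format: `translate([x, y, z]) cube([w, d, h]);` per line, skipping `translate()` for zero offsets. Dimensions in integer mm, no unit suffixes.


translate([491, 396, 0]) cube([96, 94, 2141]);
translate([1552, 396, 0]) cube([96, 94, 2141]);
translate([491, 396, 2141]) cube([1157, 94, 86]);


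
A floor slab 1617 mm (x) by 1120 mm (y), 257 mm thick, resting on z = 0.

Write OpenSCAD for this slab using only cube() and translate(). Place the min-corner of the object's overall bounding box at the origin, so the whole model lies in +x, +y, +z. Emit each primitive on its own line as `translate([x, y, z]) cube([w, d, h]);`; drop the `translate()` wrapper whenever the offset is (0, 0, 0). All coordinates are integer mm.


cube([1617, 1120, 257]);


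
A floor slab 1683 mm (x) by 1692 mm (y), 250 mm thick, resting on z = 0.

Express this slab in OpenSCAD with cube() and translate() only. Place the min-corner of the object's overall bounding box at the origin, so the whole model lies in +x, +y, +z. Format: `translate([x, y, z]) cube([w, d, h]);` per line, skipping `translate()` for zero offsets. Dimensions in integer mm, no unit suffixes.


cube([1683, 1692, 250]);


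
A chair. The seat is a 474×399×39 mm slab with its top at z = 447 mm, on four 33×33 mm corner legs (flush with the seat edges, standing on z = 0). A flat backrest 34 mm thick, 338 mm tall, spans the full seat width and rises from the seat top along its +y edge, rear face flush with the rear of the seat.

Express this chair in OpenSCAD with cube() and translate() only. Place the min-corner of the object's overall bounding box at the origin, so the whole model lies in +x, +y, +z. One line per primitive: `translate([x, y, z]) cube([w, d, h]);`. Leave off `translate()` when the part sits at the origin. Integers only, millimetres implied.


// leg_h = 447 - 39 = 408
translate([0, 0, 408]) cube([474, 399, 39]);
cube([33, 33, 408]);
translate([441, 0, 0]) cube([33, 33, 408]);
translate([0, 366, 0]) cube([33, 33, 408]);
translate([441, 366, 0]) cube([33, 33, 408]);
translate([0, 365, 447]) cube([474, 34, 338]);


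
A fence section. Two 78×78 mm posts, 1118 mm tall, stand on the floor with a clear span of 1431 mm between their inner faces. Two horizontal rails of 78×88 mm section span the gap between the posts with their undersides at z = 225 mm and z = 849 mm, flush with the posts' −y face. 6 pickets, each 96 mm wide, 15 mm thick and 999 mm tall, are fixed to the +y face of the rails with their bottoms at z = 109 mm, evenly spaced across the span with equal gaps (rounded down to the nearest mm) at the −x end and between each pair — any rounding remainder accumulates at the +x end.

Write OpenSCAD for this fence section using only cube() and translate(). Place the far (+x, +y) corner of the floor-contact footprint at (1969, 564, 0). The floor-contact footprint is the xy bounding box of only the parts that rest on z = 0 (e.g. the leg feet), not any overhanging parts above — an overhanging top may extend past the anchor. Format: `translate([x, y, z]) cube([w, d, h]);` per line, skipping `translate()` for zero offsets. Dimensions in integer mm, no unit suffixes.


translate([382, 486, 0]) cube([78, 78, 1118]);
translate([1891, 486, 0]) cube([78, 78, 1118]);
translate([460, 486, 225]) cube([1431, 78, 88]);
translate([460, 486, 849]) cube([1431, 78, 88]);
translate([582, 564, 109]) cube([96, 15, 999]);
translate([800, 564, 109]) cube([96, 15, 999]);
translate([1018, 564, 109]) cube([96, 15, 999]);
translate([1236, 564, 109]) cube([96, 15, 999]);
translate([1454, 564, 109]) cube([96, 15, 999]);
translate([1672, 564, 109]) cube([96, 15, 999]);


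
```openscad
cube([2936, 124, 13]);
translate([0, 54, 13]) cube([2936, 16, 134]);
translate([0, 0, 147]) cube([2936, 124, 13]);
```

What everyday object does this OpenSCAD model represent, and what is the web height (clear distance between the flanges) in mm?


An I-beam. The web height is 134 mm.

Two wide flanges with a thin centred web — an I-beam. Overall 160 mm minus two 13 mm flanges gives a web of 160 − 2·13 = 134 mm.


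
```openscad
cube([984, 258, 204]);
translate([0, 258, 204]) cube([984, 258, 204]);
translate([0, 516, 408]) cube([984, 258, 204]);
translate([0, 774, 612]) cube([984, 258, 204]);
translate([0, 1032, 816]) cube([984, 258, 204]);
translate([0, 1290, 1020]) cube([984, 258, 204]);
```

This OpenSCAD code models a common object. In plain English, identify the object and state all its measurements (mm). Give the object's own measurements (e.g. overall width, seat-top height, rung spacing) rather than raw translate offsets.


A straight staircase of 6 solid steps. Each step is 984 mm wide (x), 258 mm deep (y, the going) and 204 mm tall (the rise). The first step rests on the floor; each subsequent step sits one going further in +y and one rise higher in +z, directly behind and above the previous step with no overlap.


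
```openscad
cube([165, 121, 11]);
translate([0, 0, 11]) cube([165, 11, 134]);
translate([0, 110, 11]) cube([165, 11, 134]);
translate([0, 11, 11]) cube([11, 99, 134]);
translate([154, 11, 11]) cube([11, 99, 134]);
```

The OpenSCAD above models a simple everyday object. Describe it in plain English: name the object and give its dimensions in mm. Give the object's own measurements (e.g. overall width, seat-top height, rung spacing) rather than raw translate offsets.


An open-topped rectangular box: outside dimensions 165×121×145 mm, with a uniform wall and base thickness of 11 mm. The base is a full 165×121 slab on the floor; four walls sit on top of the base. The front and back walls (the −y and +y sides) span the full width; the two side walls fit between them.


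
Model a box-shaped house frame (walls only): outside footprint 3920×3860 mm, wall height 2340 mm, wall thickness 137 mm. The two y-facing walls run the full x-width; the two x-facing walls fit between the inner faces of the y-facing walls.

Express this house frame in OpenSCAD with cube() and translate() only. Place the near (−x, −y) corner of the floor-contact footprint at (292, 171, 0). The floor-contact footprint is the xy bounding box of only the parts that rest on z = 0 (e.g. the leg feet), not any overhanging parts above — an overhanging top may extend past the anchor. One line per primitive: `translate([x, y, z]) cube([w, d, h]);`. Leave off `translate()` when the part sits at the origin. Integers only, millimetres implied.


translate([292, 171, 0]) cube([3920, 137, 2340]);
translate([292, 3894, 0]) cube([3920, 137, 2340]);
translate([292, 308, 0]) cube([137, 3586, 2340]);
translate([4075, 308, 0]) cube([137, 3586, 2340]);


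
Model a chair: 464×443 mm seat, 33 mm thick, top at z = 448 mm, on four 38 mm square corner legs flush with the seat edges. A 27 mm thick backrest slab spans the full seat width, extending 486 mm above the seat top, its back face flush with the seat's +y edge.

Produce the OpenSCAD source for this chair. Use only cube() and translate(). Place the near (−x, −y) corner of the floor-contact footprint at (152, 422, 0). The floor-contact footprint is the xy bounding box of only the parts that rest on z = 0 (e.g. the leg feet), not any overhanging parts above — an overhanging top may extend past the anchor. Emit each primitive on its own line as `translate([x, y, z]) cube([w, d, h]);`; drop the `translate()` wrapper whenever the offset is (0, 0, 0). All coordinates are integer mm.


translate([152, 422, 415]) cube([464, 443, 33]);
translate([152, 422, 0]) cube([38, 38, 415]);
translate([578, 422, 0]) cube([38, 38, 415]);
translate([152, 827, 0]) cube([38, 38, 415]);
translate([578, 827, 0]) cube([38, 38, 415]);
translate([152, 838, 448]) cube([464, 27, 486]);


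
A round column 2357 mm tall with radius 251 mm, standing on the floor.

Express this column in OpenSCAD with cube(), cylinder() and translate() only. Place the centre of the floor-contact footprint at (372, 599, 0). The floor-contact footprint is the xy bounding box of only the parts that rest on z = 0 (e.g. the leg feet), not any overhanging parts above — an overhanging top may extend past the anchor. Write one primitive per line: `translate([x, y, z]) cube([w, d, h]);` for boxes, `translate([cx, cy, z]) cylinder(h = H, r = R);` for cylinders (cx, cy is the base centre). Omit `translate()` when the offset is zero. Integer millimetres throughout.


translate([372, 599, 0]) cylinder(h = 2357, r = 251);


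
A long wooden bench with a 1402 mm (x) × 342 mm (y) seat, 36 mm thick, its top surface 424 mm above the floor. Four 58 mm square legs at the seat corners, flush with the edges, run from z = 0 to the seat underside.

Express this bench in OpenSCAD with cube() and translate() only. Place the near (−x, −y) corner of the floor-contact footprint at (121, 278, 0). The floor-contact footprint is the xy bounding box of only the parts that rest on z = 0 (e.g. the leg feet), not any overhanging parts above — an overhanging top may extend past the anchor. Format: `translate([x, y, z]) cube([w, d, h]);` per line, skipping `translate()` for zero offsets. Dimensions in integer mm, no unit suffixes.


// leg_h = 424 − 36 = 388
translate([121, 278, 388]) cube([1402, 342, 36]);
translate([121, 278, 0]) cube([58, 58, 388]);
translate([121, 562, 0]) cube([58, 58, 388]);
translate([1465, 278, 0]) cube([58, 58, 388]);
translate([1465, 562, 0]) cube([58, 58, 388]);


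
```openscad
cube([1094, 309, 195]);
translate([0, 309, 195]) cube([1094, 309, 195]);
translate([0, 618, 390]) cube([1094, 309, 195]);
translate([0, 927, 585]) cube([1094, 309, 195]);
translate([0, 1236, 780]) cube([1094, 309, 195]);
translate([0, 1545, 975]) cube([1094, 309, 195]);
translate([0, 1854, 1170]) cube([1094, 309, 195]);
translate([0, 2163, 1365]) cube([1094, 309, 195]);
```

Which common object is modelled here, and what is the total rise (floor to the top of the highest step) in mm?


A staircase. The total rise is 1560 mm.

8 identical blocks, each offset up and back from the previous — a staircase. Each step is 195 mm tall and there are 8 of them, so the total rise is 8 × 195 = 1560 mm.


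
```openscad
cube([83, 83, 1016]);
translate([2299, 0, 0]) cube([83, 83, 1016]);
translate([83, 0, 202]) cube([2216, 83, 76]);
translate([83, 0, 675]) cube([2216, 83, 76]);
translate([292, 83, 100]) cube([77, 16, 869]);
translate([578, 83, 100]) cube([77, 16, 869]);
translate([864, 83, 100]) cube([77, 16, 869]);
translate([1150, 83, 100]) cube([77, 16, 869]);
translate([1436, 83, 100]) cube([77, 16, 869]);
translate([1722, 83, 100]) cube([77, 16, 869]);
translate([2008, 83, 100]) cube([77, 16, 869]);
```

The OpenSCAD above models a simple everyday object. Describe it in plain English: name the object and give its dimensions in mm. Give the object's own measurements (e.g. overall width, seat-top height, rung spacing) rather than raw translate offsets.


A fence section. Two 83×83 mm posts, 1016 mm tall, stand on the floor with a clear span of 2216 mm between their inner faces. Two horizontal rails of 83×76 mm section span the gap between the posts with their undersides at z = 202 mm and z = 675 mm, flush with the posts' −y face. 7 pickets, each 77 mm wide, 16 mm thick and 869 mm tall, are fixed to the +y face of the rails with their bottoms at z = 100 mm, spaced across the span with a 209 mm gap after the −x post and between neighbouring pickets, with 214 mm left before the +x post.


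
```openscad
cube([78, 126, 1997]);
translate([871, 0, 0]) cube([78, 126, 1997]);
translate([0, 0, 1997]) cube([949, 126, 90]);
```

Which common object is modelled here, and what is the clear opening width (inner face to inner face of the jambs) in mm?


A door frame. The clear opening width is 793 mm.

Two 1997 mm tall posts with a header on top — a door frame. The left jamb is 78 mm wide at x = 0; the right jamb starts at x = 871. The clear opening is 871 − 78 = 793 mm.


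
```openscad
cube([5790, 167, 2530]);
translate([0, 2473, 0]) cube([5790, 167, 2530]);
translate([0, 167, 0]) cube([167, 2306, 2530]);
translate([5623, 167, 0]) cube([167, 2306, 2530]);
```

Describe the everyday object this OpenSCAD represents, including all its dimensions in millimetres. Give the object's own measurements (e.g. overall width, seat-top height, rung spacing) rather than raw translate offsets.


The wall frame of a small rectangular building: four walls, each 2530 mm tall and 167 mm thick, enclosing a footprint 5790 mm (x) by 2640 mm (y) outside-to-outside, with no floor or roof. The front and back walls (the −y and +y sides) span the full width; the two side walls fit between them.


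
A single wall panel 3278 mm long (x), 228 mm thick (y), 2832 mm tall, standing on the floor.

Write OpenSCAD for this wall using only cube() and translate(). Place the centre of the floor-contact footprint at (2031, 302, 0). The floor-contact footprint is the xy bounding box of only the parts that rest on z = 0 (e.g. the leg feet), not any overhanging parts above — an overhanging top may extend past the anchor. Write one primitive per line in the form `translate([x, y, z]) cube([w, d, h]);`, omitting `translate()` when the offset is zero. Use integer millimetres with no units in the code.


translate([392, 188, 0]) cube([3278, 228, 2832]);


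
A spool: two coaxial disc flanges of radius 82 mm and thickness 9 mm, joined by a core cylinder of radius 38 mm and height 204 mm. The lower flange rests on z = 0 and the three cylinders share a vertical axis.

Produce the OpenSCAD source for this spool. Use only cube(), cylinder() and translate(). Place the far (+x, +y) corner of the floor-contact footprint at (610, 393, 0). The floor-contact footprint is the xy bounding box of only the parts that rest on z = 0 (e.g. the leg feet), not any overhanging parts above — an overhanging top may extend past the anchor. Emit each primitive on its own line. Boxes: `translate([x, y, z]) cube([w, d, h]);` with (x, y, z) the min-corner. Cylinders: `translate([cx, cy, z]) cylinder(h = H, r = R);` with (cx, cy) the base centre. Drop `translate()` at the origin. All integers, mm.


translate([528, 311, 0]) cylinder(h = 9, r = 82);
translate([528, 311, 9]) cylinder(h = 204, r = 38);
translate([528, 311, 213]) cylinder(h = 9, r = 82);


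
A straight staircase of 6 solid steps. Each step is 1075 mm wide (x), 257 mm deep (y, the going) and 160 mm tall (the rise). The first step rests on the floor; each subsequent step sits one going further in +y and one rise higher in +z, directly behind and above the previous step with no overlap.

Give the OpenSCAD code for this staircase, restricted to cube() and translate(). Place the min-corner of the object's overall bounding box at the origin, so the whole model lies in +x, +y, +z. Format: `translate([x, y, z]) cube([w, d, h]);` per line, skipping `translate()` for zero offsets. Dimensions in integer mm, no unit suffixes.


cube([1075, 257, 160]);
translate([0, 257, 160]) cube([1075, 257, 160]);
translate([0, 514, 320]) cube([1075, 257, 160]);
translate([0, 771, 480]) cube([1075, 257, 160]);
translate([0, 1028, 640]) cube([1075, 257, 160]);
translate([0, 1285, 800]) cube([1075, 257, 160]);


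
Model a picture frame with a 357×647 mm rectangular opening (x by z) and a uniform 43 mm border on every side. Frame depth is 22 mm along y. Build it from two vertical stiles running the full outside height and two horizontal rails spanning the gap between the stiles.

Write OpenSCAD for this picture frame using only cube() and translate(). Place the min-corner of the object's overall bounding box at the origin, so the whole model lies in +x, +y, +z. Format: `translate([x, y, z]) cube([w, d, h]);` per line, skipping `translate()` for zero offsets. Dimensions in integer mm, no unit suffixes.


cube([43, 22, 733]);
translate([400, 0, 0]) cube([43, 22, 733]);
translate([43, 0, 0]) cube([357, 22, 43]);
translate([43, 0, 690]) cube([357, 22, 43]);


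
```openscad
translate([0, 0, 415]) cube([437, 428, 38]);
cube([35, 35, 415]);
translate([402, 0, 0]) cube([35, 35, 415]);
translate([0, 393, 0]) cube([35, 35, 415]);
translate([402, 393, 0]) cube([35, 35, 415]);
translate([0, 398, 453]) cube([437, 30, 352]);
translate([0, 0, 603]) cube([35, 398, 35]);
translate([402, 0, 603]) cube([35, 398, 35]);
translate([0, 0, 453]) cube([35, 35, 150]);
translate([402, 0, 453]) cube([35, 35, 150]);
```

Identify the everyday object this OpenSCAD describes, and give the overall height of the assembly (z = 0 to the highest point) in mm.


A chair. The overall height is 805 mm.

A slab on four corner posts with a tall panel at the back — a chair. The seat slab sits at z = 415 with thickness 38, and the 352 mm backrest starts at the seat top, so the overall height is 415 + 38 + 352 = 805 mm.


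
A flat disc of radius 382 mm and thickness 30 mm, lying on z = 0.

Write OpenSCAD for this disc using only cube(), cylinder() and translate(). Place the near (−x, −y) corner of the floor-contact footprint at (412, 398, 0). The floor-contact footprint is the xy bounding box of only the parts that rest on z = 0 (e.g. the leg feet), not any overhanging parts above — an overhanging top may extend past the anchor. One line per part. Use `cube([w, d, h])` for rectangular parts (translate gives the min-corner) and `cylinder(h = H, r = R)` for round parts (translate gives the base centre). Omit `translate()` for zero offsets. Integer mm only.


translate([794, 780, 0]) cylinder(h = 30, r = 382);


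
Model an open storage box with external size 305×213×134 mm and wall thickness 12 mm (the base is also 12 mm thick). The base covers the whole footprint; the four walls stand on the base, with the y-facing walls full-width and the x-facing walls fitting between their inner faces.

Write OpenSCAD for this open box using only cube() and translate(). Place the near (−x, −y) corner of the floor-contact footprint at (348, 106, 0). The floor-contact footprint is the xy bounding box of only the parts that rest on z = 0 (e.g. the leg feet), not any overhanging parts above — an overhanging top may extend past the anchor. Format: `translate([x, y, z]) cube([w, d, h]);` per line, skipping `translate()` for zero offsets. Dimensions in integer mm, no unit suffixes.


translate([348, 106, 0]) cube([305, 213, 12]);
translate([348, 106, 12]) cube([305, 12, 122]);
translate([348, 307, 12]) cube([305, 12, 122]);
translate([348, 118, 12]) cube([12, 189, 122]);
translate([641, 118, 12]) cube([12, 189, 122]);


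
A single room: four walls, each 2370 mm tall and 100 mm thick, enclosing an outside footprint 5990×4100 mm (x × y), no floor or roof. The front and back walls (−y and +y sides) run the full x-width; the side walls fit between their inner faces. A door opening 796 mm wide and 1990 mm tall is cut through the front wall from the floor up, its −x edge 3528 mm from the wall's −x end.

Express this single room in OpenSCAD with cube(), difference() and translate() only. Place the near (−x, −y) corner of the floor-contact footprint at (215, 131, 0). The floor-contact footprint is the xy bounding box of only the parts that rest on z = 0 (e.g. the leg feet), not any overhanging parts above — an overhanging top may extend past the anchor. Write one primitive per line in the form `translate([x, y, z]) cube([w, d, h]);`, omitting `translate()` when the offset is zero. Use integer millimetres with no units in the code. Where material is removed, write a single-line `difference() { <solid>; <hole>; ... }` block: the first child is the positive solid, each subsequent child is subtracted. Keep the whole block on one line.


difference() { translate([215, 131, 0]) cube([5990, 100, 2370]); translate([3743, 131, 0]) cube([796, 100, 1990]); }
translate([215, 4131, 0]) cube([5990, 100, 2370]);
translate([215, 231, 0]) cube([100, 3900, 2370]);
translate([6105, 231, 0]) cube([100, 3900, 2370]);


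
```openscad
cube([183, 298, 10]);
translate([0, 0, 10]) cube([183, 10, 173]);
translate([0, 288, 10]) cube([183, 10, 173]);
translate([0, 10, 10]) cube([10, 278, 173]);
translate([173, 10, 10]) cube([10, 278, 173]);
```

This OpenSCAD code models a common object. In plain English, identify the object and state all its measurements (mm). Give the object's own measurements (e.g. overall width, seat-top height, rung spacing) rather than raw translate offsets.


An open-topped rectangular box: outside dimensions 183×298×183 mm, with a uniform wall and base thickness of 10 mm. The base is a full 183×298 slab on the floor; four walls sit on top of the base. The front and back walls (the −y and +y sides) span the full width; the two side walls fit between them.


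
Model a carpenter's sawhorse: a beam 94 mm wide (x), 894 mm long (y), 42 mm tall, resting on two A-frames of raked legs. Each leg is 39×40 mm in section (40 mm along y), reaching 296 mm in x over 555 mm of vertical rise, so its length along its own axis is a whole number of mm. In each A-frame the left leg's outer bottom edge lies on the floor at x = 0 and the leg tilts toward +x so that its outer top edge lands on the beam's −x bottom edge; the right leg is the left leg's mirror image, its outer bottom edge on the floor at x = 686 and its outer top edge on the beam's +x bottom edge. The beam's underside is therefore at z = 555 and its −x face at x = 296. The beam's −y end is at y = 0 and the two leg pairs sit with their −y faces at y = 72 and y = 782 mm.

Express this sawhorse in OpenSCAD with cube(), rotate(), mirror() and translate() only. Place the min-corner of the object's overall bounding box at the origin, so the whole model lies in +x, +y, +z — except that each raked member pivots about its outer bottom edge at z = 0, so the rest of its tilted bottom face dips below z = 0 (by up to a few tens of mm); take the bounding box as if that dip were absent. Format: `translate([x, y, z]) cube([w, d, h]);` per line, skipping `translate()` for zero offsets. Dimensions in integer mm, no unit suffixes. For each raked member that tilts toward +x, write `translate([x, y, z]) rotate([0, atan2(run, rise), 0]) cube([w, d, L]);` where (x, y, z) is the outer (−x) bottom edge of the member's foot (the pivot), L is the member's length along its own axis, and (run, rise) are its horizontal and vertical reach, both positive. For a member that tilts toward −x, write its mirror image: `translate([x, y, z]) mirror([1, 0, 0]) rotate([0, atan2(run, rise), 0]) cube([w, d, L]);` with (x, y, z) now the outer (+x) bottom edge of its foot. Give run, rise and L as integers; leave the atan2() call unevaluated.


// leg length = √(296² + 555²) = 629
// right-leg outer foot x = 2·296 + 94 = 686
// beam min-corner = (296, 0, 555)
translate([296, 0, 555]) cube([94, 894, 42]);
translate([0, 72, 0]) rotate([0, atan2(296, 555), 0]) cube([39, 40, 629]);
translate([686, 72, 0]) mirror([1, 0, 0]) rotate([0, atan2(296, 555), 0]) cube([39, 40, 629]);
translate([0, 782, 0]) rotate([0, atan2(296, 555), 0]) cube([39, 40, 629]);
translate([686, 782, 0]) mirror([1, 0, 0]) rotate([0, atan2(296, 555), 0]) cube([39, 40, 629]);


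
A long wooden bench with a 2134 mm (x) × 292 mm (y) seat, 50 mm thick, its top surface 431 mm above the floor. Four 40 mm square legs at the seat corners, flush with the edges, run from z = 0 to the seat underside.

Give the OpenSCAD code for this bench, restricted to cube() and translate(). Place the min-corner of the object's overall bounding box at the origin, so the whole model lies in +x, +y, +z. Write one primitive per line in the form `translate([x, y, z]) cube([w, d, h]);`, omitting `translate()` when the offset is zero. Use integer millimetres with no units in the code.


translate([0, 0, 381]) cube([2134, 292, 50]);
cube([40, 40, 381]);
translate([0, 252, 0]) cube([40, 40, 381]);
translate([2094, 0, 0]) cube([40, 40, 381]);
translate([2094, 252, 0]) cube([40, 40, 381]);


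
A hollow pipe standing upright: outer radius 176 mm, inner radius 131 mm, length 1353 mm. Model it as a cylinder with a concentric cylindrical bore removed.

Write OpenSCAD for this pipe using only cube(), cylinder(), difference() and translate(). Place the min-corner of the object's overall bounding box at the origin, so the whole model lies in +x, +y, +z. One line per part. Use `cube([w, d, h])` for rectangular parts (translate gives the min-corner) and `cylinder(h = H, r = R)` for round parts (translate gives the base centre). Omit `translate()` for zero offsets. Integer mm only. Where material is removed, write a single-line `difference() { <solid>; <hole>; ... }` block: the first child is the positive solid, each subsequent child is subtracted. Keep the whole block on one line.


difference() { translate([176, 176, 0]) cylinder(h = 1353, r = 176); translate([176, 176, 0]) cylinder(h = 1353, r = 131); }


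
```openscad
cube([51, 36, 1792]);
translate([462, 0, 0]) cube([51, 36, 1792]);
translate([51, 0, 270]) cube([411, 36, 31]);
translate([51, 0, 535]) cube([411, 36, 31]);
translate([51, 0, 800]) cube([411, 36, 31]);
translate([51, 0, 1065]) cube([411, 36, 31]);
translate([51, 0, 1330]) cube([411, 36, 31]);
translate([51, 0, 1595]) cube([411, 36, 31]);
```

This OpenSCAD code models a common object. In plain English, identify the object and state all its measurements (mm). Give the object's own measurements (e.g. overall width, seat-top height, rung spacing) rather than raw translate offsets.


A straight ladder. Two 51×36 mm vertical rails, 1792 mm tall, stand 513 mm apart (outside-to-outside) with their front faces coplanar on the −y side. 6 rungs, each 36 mm deep and 31 mm tall, span between the inner faces of the rails, front faces flush with the rails. The lowest rung's underside is at z = 270 mm and rungs are spaced 265 mm apart (underside to underside).


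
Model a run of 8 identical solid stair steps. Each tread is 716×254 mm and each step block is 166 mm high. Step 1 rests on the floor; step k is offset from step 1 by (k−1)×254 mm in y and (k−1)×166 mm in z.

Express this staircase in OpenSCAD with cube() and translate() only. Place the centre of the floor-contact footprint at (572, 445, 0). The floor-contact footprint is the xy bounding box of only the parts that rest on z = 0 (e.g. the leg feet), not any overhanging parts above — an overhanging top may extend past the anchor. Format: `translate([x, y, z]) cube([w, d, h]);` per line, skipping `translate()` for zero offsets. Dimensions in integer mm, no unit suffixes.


translate([214, 318, 0]) cube([716, 254, 166]);
translate([214, 572, 166]) cube([716, 254, 166]);
translate([214, 826, 332]) cube([716, 254, 166]);
translate([214, 1080, 498]) cube([716, 254, 166]);
translate([214, 1334, 664]) cube([716, 254, 166]);
translate([214, 1588, 830]) cube([716, 254, 166]);
translate([214, 1842, 996]) cube([716, 254, 166]);
translate([214, 2096, 1162]) cube([716, 254, 166]);


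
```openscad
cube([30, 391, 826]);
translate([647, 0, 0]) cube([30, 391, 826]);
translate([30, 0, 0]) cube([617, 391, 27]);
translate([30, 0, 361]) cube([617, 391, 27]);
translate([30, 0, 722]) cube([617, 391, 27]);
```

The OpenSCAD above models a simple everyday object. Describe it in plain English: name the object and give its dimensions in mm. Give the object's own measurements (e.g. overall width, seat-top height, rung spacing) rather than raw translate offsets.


An open bookshelf. Two side panels, each 30 mm thick, 391 mm deep and 826 mm tall, stand 677 mm apart (outside-to-outside). Between them sit 3 shelves, each 27 mm thick and 391 mm deep, spanning the full gap between the sides. The bottom shelf rests on the floor (its underside at z = 0) and the clear gap between one shelf's top and the next shelf's underside is 334 mm.


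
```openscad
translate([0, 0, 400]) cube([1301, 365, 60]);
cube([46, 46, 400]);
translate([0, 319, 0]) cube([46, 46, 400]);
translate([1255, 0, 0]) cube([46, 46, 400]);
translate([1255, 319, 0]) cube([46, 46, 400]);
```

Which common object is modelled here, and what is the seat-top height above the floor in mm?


A bench. The seat-top height is 460 mm.

A long slab on four corner posts — a bench. The slab sits at z = 400 with thickness 60, so the top is 400 + 60 = 460 mm.


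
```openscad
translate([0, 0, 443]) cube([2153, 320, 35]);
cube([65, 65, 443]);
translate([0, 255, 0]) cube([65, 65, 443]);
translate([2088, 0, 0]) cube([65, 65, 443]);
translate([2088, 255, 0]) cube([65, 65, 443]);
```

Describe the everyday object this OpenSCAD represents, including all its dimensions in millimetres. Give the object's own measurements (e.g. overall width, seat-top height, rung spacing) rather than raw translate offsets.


A long wooden bench with a 2153 mm (x) × 320 mm (y) seat, 35 mm thick, its top surface 478 mm above the floor. Four 65 mm square legs at the seat corners, flush with the edges, run from z = 0 to the seat underside.


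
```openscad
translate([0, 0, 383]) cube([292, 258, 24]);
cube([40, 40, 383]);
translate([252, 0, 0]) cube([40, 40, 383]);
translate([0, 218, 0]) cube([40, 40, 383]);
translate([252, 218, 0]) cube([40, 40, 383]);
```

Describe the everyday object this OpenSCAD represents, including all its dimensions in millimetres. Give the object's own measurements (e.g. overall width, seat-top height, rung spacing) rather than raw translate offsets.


A simple wooden stool: a rectangular seat 292 mm (x) by 258 mm (y), 24 mm thick, top face at z = 407 mm, on four square legs, each 40×40 mm in cross-section. The legs rest on z = 0, each flush with a corner of the seat.
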